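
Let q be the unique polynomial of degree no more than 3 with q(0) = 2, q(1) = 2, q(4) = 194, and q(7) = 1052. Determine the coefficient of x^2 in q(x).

1

Write q(x) = ax^3 + bx^2 + cx + d. Substituting each data point gives a linear system:
  d = 2
  a + b + c + d = 2
  64a + 16b + 4c + d = 194
  343a + 49b + 7c + d = 1052
Solving the system yields a = 3, b = 1, c = -4, d = 2.
So q(x) = 3x³ + x² - 4x + 2.
The coefficient of x^2 is 1.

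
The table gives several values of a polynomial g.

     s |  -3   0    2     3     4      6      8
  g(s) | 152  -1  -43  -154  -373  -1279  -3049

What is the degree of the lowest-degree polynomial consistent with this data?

Divided differences on the nodes -3, 0, 2, 3, 4, 6, 8:
  order 0: 152  -1  -43  -154  -373  -1279  -3049
  order 1: -51  -21  -111  -219  -453  -885
  order 2: 6  -30  -54  -78  -108
  order 3: -6  -6  -6  -6
  order 4: 0  0  0
  order 5: 0  0
  order 6: 0
The order-3 divided differences are all -6 (nonzero) and every higher order vanishes, so the data lies on a polynomial of degree exactly 3.

3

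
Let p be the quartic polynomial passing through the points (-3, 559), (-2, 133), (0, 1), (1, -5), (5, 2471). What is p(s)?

p(s) = 5s^4 - 5s^3 - 6s + 1

Write p(s) = as^4 + bs^3 + cs^2 + ds + e. Substituting each data point gives a linear system:
  81a - 27b + 9c - 3d + e = 559
  16a - 8b + 4c - 2d + e = 133
  e = 1
  a + b + c + d + e = -5
  625a + 125b + 25c + 5d + e = 2471
Solving the system yields a = 5, b = -5, c = 0, d = -6, e = 1.
So p(s) = 5s^4 - 5s^3 - 6s + 1.
Check: p(-2) = 133. ✓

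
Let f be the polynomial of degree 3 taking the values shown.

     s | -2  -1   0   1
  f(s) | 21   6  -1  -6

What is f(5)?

-126

Using the Lagrange interpolation formula with nodes -2, -1, 0, 1:
  L_0(s) = (s + 1)s(s - 1) / -6
  L_1(s) = (s + 2)s(s - 1) / 2
  L_2(s) = (s + 2)(s + 1)(s - 1) / -2
  L_3(s) = (s + 2)(s + 1)s / 6
Then f(s) = 21·L_0(s) + 6·L_1(s) - 1·L_2(s) - 6·L_3(s).
Expanding and collecting terms gives f(s) = -s^3 + s^2 - 5s - 1.
Evaluating at s = 5: f(5) = -126.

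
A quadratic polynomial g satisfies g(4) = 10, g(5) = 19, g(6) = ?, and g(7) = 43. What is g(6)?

30

The 3 known points determine the degree-2 polynomial uniquely.
Write g(x) = ax^2 + bx + c. Substituting each data point gives a linear system:
  16a + 4b + c = 10
  25a + 5b + c = 19
  49a + 7b + c = 43
Solving the system yields a = 1, b = 0, c = -6.
So g(x) = x² - 6.
Then g(6) = 30.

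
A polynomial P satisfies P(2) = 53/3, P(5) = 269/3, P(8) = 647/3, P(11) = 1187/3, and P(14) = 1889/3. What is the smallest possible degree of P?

Forward differences of the values at s = 2, 5, 8, 11, 14:
  P  : 53/3  269/3  647/3  1187/3  1889/3
  Δ  : 72  126  180  234
  Δ^2: 54  54  54
  Δ^3: 0  0
  Δ^4: 0
The second differences are constant (54) and nonzero, while all higher differences vanish, so the minimal degree is 2.

2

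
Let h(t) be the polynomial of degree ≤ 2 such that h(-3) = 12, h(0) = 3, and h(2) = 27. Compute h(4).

75

Using the Lagrange interpolation formula with nodes -3, 0, 2:
  L_0(t) = t(t - 2) / 15
  L_1(t) = (t + 3)(t - 2) / -6
  L_2(t) = (t + 3)t / 10
Then h(t) = 12·L_0(t) + 3·L_1(t) + 27·L_2(t).
Expanding and collecting terms gives h(t) = 3t² + 6t + 3.
Evaluating at t = 4: h(4) = 75.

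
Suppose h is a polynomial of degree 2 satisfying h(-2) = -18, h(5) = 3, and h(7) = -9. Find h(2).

Write h(t) = at^2 + bt + c. Substituting each data point gives a linear system:
  4a - 2b + c = -18
  25a + 5b + c = 3
  49a + 7b + c = -9
Solving the system yields a = -1, b = 6, c = -2.
So h(t) = -t² + 6t - 2.
Then h(2) = 6.

6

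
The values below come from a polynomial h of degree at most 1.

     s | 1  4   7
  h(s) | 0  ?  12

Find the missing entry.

The 2 known points determine the degree-1 polynomial uniquely.
Write h(s) = as + b. Substituting each data point gives a linear system:
  a + b = 0
  7a + b = 12
Solving the system yields a = 2, b = -2.
So h(s) = 2s - 2.
Then h(4) = 6.

6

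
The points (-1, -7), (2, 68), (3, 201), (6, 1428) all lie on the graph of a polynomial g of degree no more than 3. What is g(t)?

Write g(t) = at^3 + bt^2 + ct + d. Substituting each data point gives a linear system:
  -a + b - c + d = -7
  8a + 4b + 2c + d = 68
  27a + 9b + 3c + d = 201
  216a + 36b + 6c + d = 1428
Solving the system yields a = 6, b = 3, c = 4, d = 0.
So g(t) = 6t^3 + 3t^2 + 4t.
Check: g(-1) = -7. ✓

g(t) = 6t^3 + 3t^2 + 4t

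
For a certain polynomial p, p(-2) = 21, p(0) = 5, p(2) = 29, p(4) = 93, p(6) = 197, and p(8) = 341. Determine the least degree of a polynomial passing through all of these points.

2

Forward differences of the values at x = -2, 0, 2, 4, 6, 8:
  p  : 21  5  29  93  197  341
  Δ  : -16  24  64  104  144
  Δ^2: 40  40  40  40
  Δ^3: 0  0  0
  Δ^4: 0  0
  Δ^5: 0
The second differences are constant (40) and nonzero, while all higher differences vanish, so the minimal degree is 2.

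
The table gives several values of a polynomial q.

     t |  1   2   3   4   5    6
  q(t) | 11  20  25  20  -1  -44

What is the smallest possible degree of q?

3

Forward differences of the values at t = 1, 2, 3, 4, 5, 6:
  q  : 11  20  25  20  -1  -44
  Δ  : 9  5  -5  -21  -43
  Δ^2: -4  -10  -16  -22
  Δ^3: -6  -6  -6
  Δ^4: 0  0
  Δ^5: 0
The third differences are constant (-6) and nonzero, while all higher differences vanish, so the minimal degree is 3.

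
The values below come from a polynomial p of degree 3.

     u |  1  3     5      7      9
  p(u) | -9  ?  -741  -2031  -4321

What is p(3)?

On equispaced nodes a degree-3 polynomial has vanishing fourth forward difference, so
  p(1) - 4·p(3) + 6·p(5) - 4·p(7) + p(9) = 0.
Substituting the known values and solving for p(3):
  -4·p(3) = 652
  p(3) = -163.

-163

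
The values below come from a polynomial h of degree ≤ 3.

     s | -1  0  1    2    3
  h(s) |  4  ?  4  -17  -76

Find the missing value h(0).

On equispaced nodes a degree-3 polynomial has vanishing fourth forward difference, so
  h(-1) - 4·h(0) + 6·h(1) - 4·h(2) + h(3) = 0.
Substituting the known values and solving for h(0):
  -4·h(0) = -20
  h(0) = 5.

5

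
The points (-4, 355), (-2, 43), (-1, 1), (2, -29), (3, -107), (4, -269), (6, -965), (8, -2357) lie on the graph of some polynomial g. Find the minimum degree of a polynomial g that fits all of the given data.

3

Divided differences on the nodes -4, -2, -1, 2, 3, 4, 6, 8:
  order 0: 355  43  1  -29  -107  -269  -965  -2357
  order 1: -156  -42  -10  -78  -162  -348  -696
  order 2: 38  8  -17  -42  -62  -87
  order 3: -5  -5  -5  -5  -5
  order 4: 0  0  0  0
  order 5: 0  0  0
  order 6: 0  0
  order 7: 0
The order-3 divided differences are all -5 (nonzero) and every higher order vanishes, so the data lies on a polynomial of degree exactly 3.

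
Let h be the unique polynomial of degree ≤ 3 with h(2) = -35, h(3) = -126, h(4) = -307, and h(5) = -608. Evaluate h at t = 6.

Using the Lagrange interpolation formula with nodes 2, 3, 4, 5:
  L_0(t) = (t - 3)(t - 4)(t - 5) / -6
  L_1(t) = (t - 2)(t - 4)(t - 5) / 2
  L_2(t) = (t - 2)(t - 3)(t - 5) / -2
  L_3(t) = (t - 2)(t - 3)(t - 4) / 6
Then h(t) = -35·L_0(t) - 126·L_1(t) - 307·L_2(t) - 608·L_3(t).
Expanding and collecting terms gives h(t) = -5t³ + 4t - 3.
Evaluating at t = 6: h(6) = -1059.

-1059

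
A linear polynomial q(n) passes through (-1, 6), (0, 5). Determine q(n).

q(n) = -n + 5

Write q(n) = an + b. Substituting each data point gives a linear system:
  -a + b = 6
  b = 5
Solving the system yields a = -1, b = 5.
So q(n) = -n + 5.
Check: q(-1) = 6. ✓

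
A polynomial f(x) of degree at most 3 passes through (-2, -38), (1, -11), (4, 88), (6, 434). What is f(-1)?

Write f(x) = ax^3 + bx^2 + cx + d. Substituting each data point gives a linear system:
  -8a + 4b - 2c + d = -38
  a + b + c + d = -11
  64a + 16b + 4c + d = 88
  216a + 36b + 6c + d = 434
Solving the system yields a = 3, b = -5, c = -5, d = -4.
So f(x) = 3x^3 - 5x^2 - 5x - 4.
Then f(-1) = -7.

-7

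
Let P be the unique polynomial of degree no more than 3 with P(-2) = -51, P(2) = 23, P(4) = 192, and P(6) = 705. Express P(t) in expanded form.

Write P(t) = at^3 + bt^2 + ct + d. Substituting each data point gives a linear system:
  -8a + 4b - 2c + d = -51
  8a + 4b + 2c + d = 23
  64a + 16b + 4c + d = 192
  216a + 36b + 6c + d = 705
Solving the system yields a = 4, b = -5, c = 5/2, d = 6.
So P(t) = 4t^3 - 5t^2 + (5/2)t + 6.
Check: P(-2) = -51. ✓

P(t) = 4t^3 - 5t^2 + (5/2)t + 6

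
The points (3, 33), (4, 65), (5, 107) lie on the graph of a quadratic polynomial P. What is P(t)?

P(t) = 5t^2 - 3t - 3

Write P(t) = at^2 + bt + c. Substituting each data point gives a linear system:
  9a + 3b + c = 33
  16a + 4b + c = 65
  25a + 5b + c = 107
Solving the system yields a = 5, b = -3, c = -3.
So P(t) = 5t^2 - 3t - 3.
Check: P(3) = 33. ✓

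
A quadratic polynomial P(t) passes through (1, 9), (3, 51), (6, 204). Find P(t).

P(t) = 6t^2 - 3t + 6

Write P(t) = at^2 + bt + c. Substituting each data point gives a linear system:
  a + b + c = 9
  9a + 3b + c = 51
  36a + 6b + c = 204
Solving the system yields a = 6, b = -3, c = 6.
So P(t) = 6t^2 - 3t + 6.
Check: P(6) = 204. ✓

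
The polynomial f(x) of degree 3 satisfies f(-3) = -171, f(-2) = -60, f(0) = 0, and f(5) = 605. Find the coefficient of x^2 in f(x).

Write f(x) = ax^3 + bx^2 + cx + d. Substituting each data point gives a linear system:
  -27a + 9b - 3c + d = -171
  -8a + 4b - 2c + d = -60
  d = 0
  125a + 25b + 5c + d = 605
Solving the system yields a = 5, b = -2, c = 6, d = 0.
So f(x) = 5x^3 - 2x^2 + 6x.
The coefficient of x^2 is -2.

-2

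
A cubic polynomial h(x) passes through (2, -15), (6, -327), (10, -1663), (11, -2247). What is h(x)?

Write h(x) = ax^3 + bx^2 + cx + d. Substituting each data point gives a linear system:
  8a + 4b + 2c + d = -15
  216a + 36b + 6c + d = -327
  1000a + 100b + 10c + d = -1663
  1331a + 121b + 11c + d = -2247
Solving the system yields a = -2, b = 4, c = -6, d = -3.
So h(x) = -2x^3 + 4x^2 - 6x - 3.
Check: h(10) = -1663. ✓

h(x) = -2x^3 + 4x^2 - 6x - 3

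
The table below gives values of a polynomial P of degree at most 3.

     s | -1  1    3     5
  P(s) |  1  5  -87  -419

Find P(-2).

Write P(s) = as^3 + bs^2 + cs + d. Substituting each data point gives a linear system:
  -a + b - c + d = 1
  a + b + c + d = 5
  27a + 9b + 3c + d = -87
  125a + 25b + 5c + d = -419
Solving the system yields a = -3, b = -3, c = 5, d = 6.
So P(s) = -3s³ - 3s² + 5s + 6.
Then P(-2) = 8.

8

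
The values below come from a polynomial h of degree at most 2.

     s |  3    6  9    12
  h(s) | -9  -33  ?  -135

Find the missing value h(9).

The 3 known points determine the degree-2 polynomial uniquely.
Write h(s) = as^2 + bs + c. Substituting each data point gives a linear system:
  9a + 3b + c = -9
  36a + 6b + c = -33
  144a + 12b + c = -135
Solving the system yields a = -1, b = 1, c = -3.
So h(s) = -s^2 + s - 3.
Then h(9) = -75.

-75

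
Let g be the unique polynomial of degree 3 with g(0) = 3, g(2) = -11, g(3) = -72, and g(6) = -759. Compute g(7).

-1236

Write g(x) = ax^3 + bx^2 + cx + d. Substituting each data point gives a linear system:
  d = 3
  8a + 4b + 2c + d = -11
  27a + 9b + 3c + d = -72
  216a + 36b + 6c + d = -759
Solving the system yields a = -4, b = 2, c = 5, d = 3.
So g(x) = -4x^3 + 2x^2 + 5x + 3.
Then g(7) = -1236.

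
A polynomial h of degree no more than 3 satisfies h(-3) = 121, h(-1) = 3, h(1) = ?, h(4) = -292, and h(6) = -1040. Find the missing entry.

The 4 known points determine the degree-3 polynomial uniquely.
Write h(t) = at^3 + bt^2 + ct + d. Substituting each data point gives a linear system:
  -27a + 9b - 3c + d = 121
  -a + b - c + d = 3
  64a + 16b + 4c + d = -292
  216a + 36b + 6c + d = -1040
Solving the system yields a = -5, b = 0, c = 6, d = 4.
So h(t) = -5t^3 + 6t + 4.
Then h(1) = 5.

5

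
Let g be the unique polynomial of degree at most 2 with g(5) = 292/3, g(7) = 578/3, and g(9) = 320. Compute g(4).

185/3

Using the Lagrange interpolation formula with nodes 5, 7, 9:
  L_0(x) = (x - 7)(x - 9) / 8
  L_1(x) = (x - 5)(x - 9) / -4
  L_2(x) = (x - 5)(x - 7) / 8
Then g(x) = 292/3·L_0(x) + 578/3·L_1(x) + 320·L_2(x).
Expanding and collecting terms gives g(x) = 4x^2 - (1/3)x - 1.
Evaluating at x = 4: g(4) = 185/3.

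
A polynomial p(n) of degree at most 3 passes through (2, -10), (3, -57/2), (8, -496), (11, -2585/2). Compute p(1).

-5/2

Using the Lagrange interpolation formula with nodes 2, 3, 8, 11:
  L_0(n) = (n - 3)(n - 8)(n - 11) / -54
  L_1(n) = (n - 2)(n - 8)(n - 11) / 40
  L_2(n) = (n - 2)(n - 3)(n - 11) / -90
  L_3(n) = (n - 2)(n - 3)(n - 8) / 216
Then p(n) = -10·L_0(n) - 57/2·L_1(n) - 496·L_2(n) - 2585/2·L_3(n).
Expanding and collecting terms gives p(n) = -n^3 + (1/2)n^2 - 2n.
Evaluating at n = 1: p(1) = -5/2.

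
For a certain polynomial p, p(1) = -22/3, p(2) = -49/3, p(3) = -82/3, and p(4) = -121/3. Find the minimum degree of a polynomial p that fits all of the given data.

2

Forward differences of the values at t = 1, 2, 3, 4:
  p  : -22/3  -49/3  -82/3  -121/3
  Δ  : -9  -11  -13
  Δ^2: -2  -2
  Δ^3: 0
The second differences are constant (-2) and nonzero, while all higher differences vanish, so the minimal degree is 2.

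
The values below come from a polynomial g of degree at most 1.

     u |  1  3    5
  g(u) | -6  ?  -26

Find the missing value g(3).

On equispaced nodes a degree-1 polynomial has vanishing second forward difference, so
  g(1) - 2·g(3) + g(5) = 0.
Substituting the known values and solving for g(3):
  -2·g(3) = 32
  g(3) = -16.

-16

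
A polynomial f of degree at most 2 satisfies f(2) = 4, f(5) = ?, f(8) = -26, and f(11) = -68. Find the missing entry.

-2

The 3 known points determine the degree-2 polynomial uniquely.
Write f(s) = as^2 + bs + c. Substituting each data point gives a linear system:
  4a + 2b + c = 4
  64a + 8b + c = -26
  121a + 11b + c = -68
Solving the system yields a = -1, b = 5, c = -2.
So f(s) = -s² + 5s - 2.
Then f(5) = -2.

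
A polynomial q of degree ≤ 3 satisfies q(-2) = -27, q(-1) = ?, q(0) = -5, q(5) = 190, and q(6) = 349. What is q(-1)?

-8

The 4 known points determine the degree-3 polynomial uniquely.
Write q(t) = at^3 + bt^2 + ct + d. Substituting each data point gives a linear system:
  -8a + 4b - 2c + d = -27
  d = -5
  125a + 25b + 5c + d = 190
  216a + 36b + 6c + d = 349
Solving the system yields a = 2, b = -2, c = -1, d = -5.
So q(t) = 2t^3 - 2t^2 - t - 5.
Then q(-1) = -8.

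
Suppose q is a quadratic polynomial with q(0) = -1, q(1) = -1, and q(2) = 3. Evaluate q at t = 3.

11

Using the Lagrange interpolation formula with nodes 0, 1, 2:
  L_0(t) = (t - 1)(t - 2) / 2
  L_1(t) = t(t - 2) / -1
  L_2(t) = t(t - 1) / 2
Then q(t) = -1·L_0(t) - 1·L_1(t) + 3·L_2(t).
Expanding and collecting terms gives q(t) = 2t^2 - 2t - 1.
Evaluating at t = 3: q(3) = 11.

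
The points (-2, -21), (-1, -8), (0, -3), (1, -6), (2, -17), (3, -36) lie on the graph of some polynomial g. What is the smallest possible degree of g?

Forward differences of the values at s = -2, -1, 0, 1, 2, 3:
  g  : -21  -8  -3  -6  -17  -36
  Δ  : 13  5  -3  -11  -19
  Δ^2: -8  -8  -8  -8
  Δ^3: 0  0  0
  Δ^4: 0  0
  Δ^5: 0
The second differences are constant (-8) and nonzero, while all higher differences vanish, so the minimal degree is 2.

2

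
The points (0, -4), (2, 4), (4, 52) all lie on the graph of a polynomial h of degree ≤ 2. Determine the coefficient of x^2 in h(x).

Write h(x) = ax^2 + bx + c. Substituting each data point gives a linear system:
  c = -4
  4a + 2b + c = 4
  16a + 4b + c = 52
Solving the system yields a = 5, b = -6, c = -4.
So h(x) = 5x² - 6x - 4.
The leading coefficient is 5.

5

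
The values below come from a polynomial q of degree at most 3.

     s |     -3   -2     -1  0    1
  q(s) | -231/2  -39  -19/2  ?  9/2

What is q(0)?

-3

The 4 known points determine the degree-3 polynomial uniquely.
Write q(s) = as^3 + bs^2 + cs + d. Substituting each data point gives a linear system:
  -27a + 9b - 3c + d = -231/2
  -8a + 4b - 2c + d = -39
  -a + b - c + d = -19/2
  a + b + c + d = 9/2
Solving the system yields a = 4, b = 1/2, c = 3, d = -3.
So q(s) = 4s^3 + (1/2)s^2 + 3s - 3.
Then q(0) = -3.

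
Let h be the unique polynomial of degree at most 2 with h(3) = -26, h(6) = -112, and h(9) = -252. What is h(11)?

-1126/3

Write h(n) = an^2 + bn + c. Substituting each data point gives a linear system:
  9a + 3b + c = -26
  36a + 6b + c = -112
  81a + 9b + c = -252
Solving the system yields a = -3, b = -5/3, c = 6.
So h(n) = -3n² - (5/3)n + 6.
Then h(11) = -1126/3.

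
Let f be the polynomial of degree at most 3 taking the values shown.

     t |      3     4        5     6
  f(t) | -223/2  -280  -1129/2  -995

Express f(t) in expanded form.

Write f(t) = at^3 + bt^2 + ct + d. Substituting each data point gives a linear system:
  27a + 9b + 3c + d = -223/2
  64a + 16b + 4c + d = -280
  125a + 25b + 5c + d = -1129/2
  216a + 36b + 6c + d = -995
Solving the system yields a = -5, b = 2, c = 5/2, d = -2.
So f(t) = -5t^3 + 2t^2 + (5/2)t - 2.
Check: f(5) = -1129/2. ✓

f(t) = -5t^3 + 2t^2 + (5/2)t - 2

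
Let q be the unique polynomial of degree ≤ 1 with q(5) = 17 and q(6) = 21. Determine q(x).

Write q(x) = ax + b. Substituting each data point gives a linear system:
  5a + b = 17
  6a + b = 21
Solving the system yields a = 4, b = -3.
So q(x) = 4x - 3.
Check: q(6) = 21. ✓

q(x) = 4x - 3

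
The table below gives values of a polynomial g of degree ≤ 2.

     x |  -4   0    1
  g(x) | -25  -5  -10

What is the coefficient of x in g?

-3

Write g(x) = ax^2 + bx + c. Substituting each data point gives a linear system:
  16a - 4b + c = -25
  c = -5
  a + b + c = -10
Solving the system yields a = -2, b = -3, c = -5.
So g(x) = -2x^2 - 3x - 5.
The coefficient of x is -3.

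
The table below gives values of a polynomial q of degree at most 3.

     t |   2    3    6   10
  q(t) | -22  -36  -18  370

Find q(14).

Write q(t) = at^3 + bt^2 + ct + d. Substituting each data point gives a linear system:
  8a + 4b + 2c + d = -22
  27a + 9b + 3c + d = -36
  216a + 36b + 6c + d = -18
  1000a + 100b + 10c + d = 370
Solving the system yields a = 1, b = -6, c = -3, d = 0.
So q(t) = t³ - 6t² - 3t.
Then q(14) = 1526.

1526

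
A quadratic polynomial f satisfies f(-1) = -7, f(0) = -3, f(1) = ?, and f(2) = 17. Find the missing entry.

The 3 known points determine the degree-2 polynomial uniquely.
Write f(u) = au^2 + bu + c. Substituting each data point gives a linear system:
  a - b + c = -7
  c = -3
  4a + 2b + c = 17
Solving the system yields a = 2, b = 6, c = -3.
So f(u) = 2u² + 6u - 3.
Then f(1) = 5.

5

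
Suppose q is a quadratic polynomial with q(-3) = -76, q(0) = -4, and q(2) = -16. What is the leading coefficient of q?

-6

Write q(x) = ax^2 + bx + c. Substituting each data point gives a linear system:
  9a - 3b + c = -76
  c = -4
  4a + 2b + c = -16
Solving the system yields a = -6, b = 6, c = -4.
So q(x) = -6x² + 6x - 4.
The leading coefficient is -6.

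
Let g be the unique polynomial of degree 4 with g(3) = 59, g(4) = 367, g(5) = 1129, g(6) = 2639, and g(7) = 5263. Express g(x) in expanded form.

g(x) = 3x^4 - 5x^3 - 4x^2 - 4x - 1

Write g(x) = ax^4 + bx^3 + cx^2 + dx + e. Substituting each data point gives a linear system:
  81a + 27b + 9c + 3d + e = 59
  256a + 64b + 16c + 4d + e = 367
  625a + 125b + 25c + 5d + e = 1129
  1296a + 216b + 36c + 6d + e = 2639
  2401a + 343b + 49c + 7d + e = 5263
Solving the system yields a = 3, b = -5, c = -4, d = -4, e = -1.
So g(x) = 3x^4 - 5x^3 - 4x^2 - 4x - 1.
Check: g(6) = 2639. ✓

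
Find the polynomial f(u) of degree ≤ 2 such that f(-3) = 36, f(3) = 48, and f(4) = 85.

f(u) = 5u^2 + 2u - 3

Using the Lagrange interpolation formula with nodes -3, 3, 4:
  L_0(u) = (u - 3)(u - 4) / 42
  L_1(u) = (u + 3)(u - 4) / -6
  L_2(u) = (u + 3)(u - 3) / 7
Then f(u) = 36·L_0(u) + 48·L_1(u) + 85·L_2(u).
Expanding and collecting terms gives f(u) = 5u^2 + 2u - 3.
Check: f(-3) = 36. ✓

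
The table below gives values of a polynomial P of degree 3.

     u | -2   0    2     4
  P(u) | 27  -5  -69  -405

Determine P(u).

Write P(u) = au^3 + bu^2 + cu + d. Substituting each data point gives a linear system:
  -8a + 4b - 2c + d = 27
  d = -5
  8a + 4b + 2c + d = -69
  64a + 16b + 4c + d = -405
Solving the system yields a = -5, b = -4, c = -4, d = -5.
So P(u) = -5u^3 - 4u^2 - 4u - 5.
Check: P(0) = -5. ✓

P(u) = -5u^3 - 4u^2 - 4u - 5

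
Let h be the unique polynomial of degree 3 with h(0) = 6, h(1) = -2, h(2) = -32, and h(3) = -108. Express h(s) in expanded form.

h(s) = -4s^3 + s^2 - 5s + 6

Write h(s) = as^3 + bs^2 + cs + d. Substituting each data point gives a linear system:
  d = 6
  a + b + c + d = -2
  8a + 4b + 2c + d = -32
  27a + 9b + 3c + d = -108
Solving the system yields a = -4, b = 1, c = -5, d = 6.
So h(s) = -4s^3 + s^2 - 5s + 6.
Check: h(0) = 6. ✓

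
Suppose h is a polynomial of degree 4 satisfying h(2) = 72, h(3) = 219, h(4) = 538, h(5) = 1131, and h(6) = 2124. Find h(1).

19

Forward differences of the values at n = 2, 3, 4, 5, 6:
  h  : 72  219  538  1131  2124
  Δ  : 147  319  593  993
  Δ^2: 172  274  400
  Δ^3: 102  126
  Δ^4: 24
The fourth differences are constant, confirming degree 4.
Interpolating (Newton forward form) and evaluating at n = 1 gives h(1) = 19.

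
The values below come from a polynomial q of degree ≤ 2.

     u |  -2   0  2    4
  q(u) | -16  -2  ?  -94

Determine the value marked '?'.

-28

The 3 known points determine the degree-2 polynomial uniquely.
Write q(u) = au^2 + bu + c. Substituting each data point gives a linear system:
  4a - 2b + c = -16
  c = -2
  16a + 4b + c = -94
Solving the system yields a = -5, b = -3, c = -2.
So q(u) = -5u² - 3u - 2.
Then q(2) = -28.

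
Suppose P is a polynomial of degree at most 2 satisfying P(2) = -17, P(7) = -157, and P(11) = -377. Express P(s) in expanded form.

Write P(s) = as^2 + bs + c. Substituting each data point gives a linear system:
  4a + 2b + c = -17
  49a + 7b + c = -157
  121a + 11b + c = -377
Solving the system yields a = -3, b = -1, c = -3.
So P(s) = -3s² - s - 3.
Check: P(11) = -377. ✓

P(s) = -3s^2 - s - 3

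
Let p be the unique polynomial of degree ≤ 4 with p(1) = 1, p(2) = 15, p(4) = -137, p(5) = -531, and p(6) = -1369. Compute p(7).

-2885

Write p(u) = au^4 + bu^3 + cu^2 + du + e. Substituting each data point gives a linear system:
  a + b + c + d + e = 1
  16a + 8b + 4c + 2d + e = 15
  256a + 64b + 16c + 4d + e = -137
  625a + 125b + 25c + 5d + e = -531
  1296a + 216b + 36c + 6d + e = -1369
Solving the system yields a = -2, b = 5, c = 5, d = -6, e = -1.
So p(u) = -2u^4 + 5u^3 + 5u^2 - 6u - 1.
Then p(7) = -2885.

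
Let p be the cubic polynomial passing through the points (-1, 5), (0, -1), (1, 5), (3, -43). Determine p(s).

Write p(s) = as^3 + bs^2 + cs + d. Substituting each data point gives a linear system:
  -a + b - c + d = 5
  d = -1
  a + b + c + d = 5
  27a + 9b + 3c + d = -43
Solving the system yields a = -4, b = 6, c = 4, d = -1.
So p(s) = -4s^3 + 6s^2 + 4s - 1.
Check: p(3) = -43. ✓

p(s) = -4s^3 + 6s^2 + 4s - 1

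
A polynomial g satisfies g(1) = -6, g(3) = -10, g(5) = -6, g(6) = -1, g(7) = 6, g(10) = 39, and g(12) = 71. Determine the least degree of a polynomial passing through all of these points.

Divided differences on the nodes 1, 3, 5, 6, 7, 10, 12:
  order 0: -6  -10  -6  -1  6  39  71
  order 1: -2  2  5  7  11  16
  order 2: 1  1  1  1  1
  order 3: 0  0  0  0
  order 4: 0  0  0
  order 5: 0  0
  order 6: 0
The order-2 divided differences are all 1 (nonzero) and every higher order vanishes, so the data lies on a polynomial of degree exactly 2.

2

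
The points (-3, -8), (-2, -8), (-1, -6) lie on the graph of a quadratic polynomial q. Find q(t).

Write q(t) = at^2 + bt + c. Substituting each data point gives a linear system:
  9a - 3b + c = -8
  4a - 2b + c = -8
  a - b + c = -6
Solving the system yields a = 1, b = 5, c = -2.
So q(t) = t^2 + 5t - 2.
Check: q(-2) = -8. ✓

q(t) = t^2 + 5t - 2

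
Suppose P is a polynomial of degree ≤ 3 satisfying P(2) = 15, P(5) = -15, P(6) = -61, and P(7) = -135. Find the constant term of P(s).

Write P(s) = as^3 + bs^2 + cs + d. Substituting each data point gives a linear system:
  8a + 4b + 2c + d = 15
  125a + 25b + 5c + d = -15
  216a + 36b + 6c + d = -61
  343a + 49b + 7c + d = -135
Solving the system yields a = -1, b = 4, c = 1, d = 5.
So P(s) = -s^3 + 4s^2 + s + 5.
The constant term is 5.

5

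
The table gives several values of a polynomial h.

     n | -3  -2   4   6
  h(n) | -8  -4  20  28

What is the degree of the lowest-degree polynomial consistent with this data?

Divided differences on the nodes -3, -2, 4, 6:
  order 0: -8  -4  20  28
  order 1: 4  4  4
  order 2: 0  0
  order 3: 0
The order-1 divided differences are all 4 (nonzero) and every higher order vanishes, so the data lies on a polynomial of degree exactly 1.

1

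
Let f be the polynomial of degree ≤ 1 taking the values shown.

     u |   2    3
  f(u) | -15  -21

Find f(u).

Using the Lagrange interpolation formula with nodes 2, 3:
  L_0(u) = (u - 3) / -1
  L_1(u) = (u - 2) / 1
Then f(u) = -15·L_0(u) - 21·L_1(u).
Expanding and collecting terms gives f(u) = -6u - 3.
Check: f(2) = -15. ✓

f(u) = -6u - 3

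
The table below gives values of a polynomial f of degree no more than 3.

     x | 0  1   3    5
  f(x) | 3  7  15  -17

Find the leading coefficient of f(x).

-1

Write f(x) = ax^3 + bx^2 + cx + d. Substituting each data point gives a linear system:
  d = 3
  a + b + c + d = 7
  27a + 9b + 3c + d = 15
  125a + 25b + 5c + d = -17
Solving the system yields a = -1, b = 4, c = 1, d = 3.
So f(x) = -x^3 + 4x^2 + x + 3.
The leading coefficient is -1.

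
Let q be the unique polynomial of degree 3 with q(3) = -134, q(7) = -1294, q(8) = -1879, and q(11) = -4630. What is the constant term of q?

1

Write q(s) = as^3 + bs^2 + cs + d. Substituting each data point gives a linear system:
  27a + 9b + 3c + d = -134
  343a + 49b + 7c + d = -1294
  512a + 64b + 8c + d = -1879
  1331a + 121b + 11c + d = -4630
Solving the system yields a = -3, b = -5, c = -3, d = 1.
So q(s) = -3s^3 - 5s^2 - 3s + 1.
The constant term is 1.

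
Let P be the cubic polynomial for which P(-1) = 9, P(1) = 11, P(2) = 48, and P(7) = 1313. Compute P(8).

1908

Using the Lagrange interpolation formula with nodes -1, 1, 2, 7:
  L_0(s) = (s - 1)(s - 2)(s - 7) / -48
  L_1(s) = (s + 1)(s - 2)(s - 7) / 12
  L_2(s) = (s + 1)(s - 1)(s - 7) / -15
  L_3(s) = (s + 1)(s - 1)(s - 2) / 240
Then P(s) = 9·L_0(s) + 11·L_1(s) + 48·L_2(s) + 1313·L_3(s).
Expanding and collecting terms gives P(s) = 3s³ + 6s² - 2s + 4.
Evaluating at s = 8: P(8) = 1908.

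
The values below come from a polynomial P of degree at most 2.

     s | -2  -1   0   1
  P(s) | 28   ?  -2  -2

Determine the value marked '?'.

8

The 3 known points determine the degree-2 polynomial uniquely.
Write P(s) = as^2 + bs + c. Substituting each data point gives a linear system:
  4a - 2b + c = 28
  c = -2
  a + b + c = -2
Solving the system yields a = 5, b = -5, c = -2.
So P(s) = 5s^2 - 5s - 2.
Then P(-1) = 8.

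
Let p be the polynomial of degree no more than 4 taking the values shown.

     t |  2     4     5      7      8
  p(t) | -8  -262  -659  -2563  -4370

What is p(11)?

Using the Lagrange interpolation formula with nodes 2, 4, 5, 7, 8:
  L_0(t) = (t - 4)(t - 5)(t - 7)(t - 8) / 180
  L_1(t) = (t - 2)(t - 5)(t - 7)(t - 8) / -24
  L_2(t) = (t - 2)(t - 4)(t - 7)(t - 8) / 18
  L_3(t) = (t - 2)(t - 4)(t - 5)(t - 8) / -30
  L_4(t) = (t - 2)(t - 4)(t - 5)(t - 7) / 72
Then p(t) = -8·L_0(t) - 262·L_1(t) - 659·L_2(t) - 2563·L_3(t) - 4370·L_4(t).
Expanding and collecting terms gives p(t) = -t^4 - t^3 + 4t^2 - 3t + 6.
Evaluating at t = 11: p(11) = -15515.

-15515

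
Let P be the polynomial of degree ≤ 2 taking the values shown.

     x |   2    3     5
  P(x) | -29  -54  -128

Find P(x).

Write P(x) = ax^2 + bx + c. Substituting each data point gives a linear system:
  4a + 2b + c = -29
  9a + 3b + c = -54
  25a + 5b + c = -128
Solving the system yields a = -4, b = -5, c = -3.
So P(x) = -4x^2 - 5x - 3.
Check: P(2) = -29. ✓

P(x) = -4x^2 - 5x - 3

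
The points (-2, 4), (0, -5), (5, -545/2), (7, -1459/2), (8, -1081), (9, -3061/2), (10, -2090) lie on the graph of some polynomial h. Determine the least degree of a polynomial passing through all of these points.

3

Divided differences on the nodes -2, 0, 5, 7, 8, 9, 10:
  order 0: 4  -5  -545/2  -1459/2  -1081  -3061/2  -2090
  order 1: -9/2  -107/2  -457/2  -703/2  -899/2  -1119/2
  order 2: -7  -25  -41  -49  -55
  order 3: -2  -2  -2  -2
  order 4: 0  0  0
  order 5: 0  0
  order 6: 0
The order-3 divided differences are all -2 (nonzero) and every higher order vanishes, so the data lies on a polynomial of degree exactly 3.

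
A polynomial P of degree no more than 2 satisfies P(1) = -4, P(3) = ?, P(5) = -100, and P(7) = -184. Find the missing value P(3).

-40

The 3 known points determine the degree-2 polynomial uniquely.
Write P(n) = an^2 + bn + c. Substituting each data point gives a linear system:
  a + b + c = -4
  25a + 5b + c = -100
  49a + 7b + c = -184
Solving the system yields a = -3, b = -6, c = 5.
So P(n) = -3n^2 - 6n + 5.
Then P(3) = -40.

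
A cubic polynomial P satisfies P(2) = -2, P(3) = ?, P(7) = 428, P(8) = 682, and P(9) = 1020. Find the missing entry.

12

The 4 known points determine the degree-3 polynomial uniquely.
Write P(t) = at^3 + bt^2 + ct + d. Substituting each data point gives a linear system:
  8a + 4b + 2c + d = -2
  343a + 49b + 7c + d = 428
  512a + 64b + 8c + d = 682
  729a + 81b + 9c + d = 1020
Solving the system yields a = 2, b = -6, c = 6, d = -6.
So P(t) = 2t³ - 6t² + 6t - 6.
Then P(3) = 12.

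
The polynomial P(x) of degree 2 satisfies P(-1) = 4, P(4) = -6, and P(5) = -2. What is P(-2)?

12

Write P(x) = ax^2 + bx + c. Substituting each data point gives a linear system:
  a - b + c = 4
  16a + 4b + c = -6
  25a + 5b + c = -2
Solving the system yields a = 1, b = -5, c = -2.
So P(x) = x^2 - 5x - 2.
Then P(-2) = 12.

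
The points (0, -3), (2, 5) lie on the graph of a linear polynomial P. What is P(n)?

P(n) = 4n - 3

Write P(n) = an + b. Substituting each data point gives a linear system:
  b = -3
  2a + b = 5
Solving the system yields a = 4, b = -3.
So P(n) = 4n - 3.
Check: P(2) = 5. ✓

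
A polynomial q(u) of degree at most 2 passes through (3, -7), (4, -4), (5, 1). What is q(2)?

Using the Lagrange interpolation formula with nodes 3, 4, 5:
  L_0(u) = (u - 4)(u - 5) / 2
  L_1(u) = (u - 3)(u - 5) / -1
  L_2(u) = (u - 3)(u - 4) / 2
Then q(u) = -7·L_0(u) - 4·L_1(u) + 1·L_2(u).
Expanding and collecting terms gives q(u) = u^2 - 4u - 4.
Evaluating at u = 2: q(2) = -8.

-8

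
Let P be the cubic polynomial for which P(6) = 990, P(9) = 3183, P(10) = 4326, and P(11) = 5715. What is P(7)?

1539

Write P(u) = au^3 + bu^2 + cu + d. Substituting each data point gives a linear system:
  216a + 36b + 6c + d = 990
  729a + 81b + 9c + d = 3183
  1000a + 100b + 10c + d = 4326
  1331a + 121b + 11c + d = 5715
Solving the system yields a = 4, b = 3, c = 2, d = 6.
So P(u) = 4u^3 + 3u^2 + 2u + 6.
Then P(7) = 1539.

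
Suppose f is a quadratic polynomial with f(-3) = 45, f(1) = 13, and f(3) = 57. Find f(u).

f(u) = 5u^2 + 2u + 6

Write f(u) = au^2 + bu + c. Substituting each data point gives a linear system:
  9a - 3b + c = 45
  a + b + c = 13
  9a + 3b + c = 57
Solving the system yields a = 5, b = 2, c = 6.
So f(u) = 5u² + 2u + 6.
Check: f(-3) = 45. ✓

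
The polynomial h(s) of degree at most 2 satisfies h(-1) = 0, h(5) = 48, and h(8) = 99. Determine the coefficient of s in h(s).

4

Write h(s) = as^2 + bs + c. Substituting each data point gives a linear system:
  a - b + c = 0
  25a + 5b + c = 48
  64a + 8b + c = 99
Solving the system yields a = 1, b = 4, c = 3.
So h(s) = s^2 + 4s + 3.
The coefficient of s is 4.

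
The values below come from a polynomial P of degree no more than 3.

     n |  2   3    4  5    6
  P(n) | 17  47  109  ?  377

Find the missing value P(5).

On equispaced nodes a degree-3 polynomial has vanishing fourth forward difference, so
  P(2) - 4·P(3) + 6·P(4) - 4·P(5) + P(6) = 0.
Substituting the known values and solving for P(5):
  -4·P(5) = -860
  P(5) = 215.

215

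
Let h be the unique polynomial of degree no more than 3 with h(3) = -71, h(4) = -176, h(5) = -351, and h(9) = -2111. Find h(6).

-614

Write h(t) = at^3 + bt^2 + ct + d. Substituting each data point gives a linear system:
  27a + 9b + 3c + d = -71
  64a + 16b + 4c + d = -176
  125a + 25b + 5c + d = -351
  729a + 81b + 9c + d = -2111
Solving the system yields a = -3, b = 1, c = -1, d = 4.
So h(t) = -3t^3 + t^2 - t + 4.
Then h(6) = -614.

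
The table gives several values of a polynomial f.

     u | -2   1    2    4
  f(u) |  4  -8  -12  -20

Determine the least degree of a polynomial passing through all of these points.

Divided differences on the nodes -2, 1, 2, 4:
  order 0: 4  -8  -12  -20
  order 1: -4  -4  -4
  order 2: 0  0
  order 3: 0
The order-1 divided differences are all -4 (nonzero) and every higher order vanishes, so the data lies on a polynomial of degree exactly 1.

1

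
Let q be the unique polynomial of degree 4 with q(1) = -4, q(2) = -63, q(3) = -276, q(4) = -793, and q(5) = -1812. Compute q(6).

Forward differences of the values at t = 1, 2, 3, 4, 5:
  q  : -4  -63  -276  -793  -1812
  Δ  : -59  -213  -517  -1019
  Δ^2: -154  -304  -502
  Δ^3: -150  -198
  Δ^4: -48
The fourth differences are constant, confirming degree 4.
Interpolating (Newton forward form) and evaluating at t = 6 gives q(6) = -3579.

-3579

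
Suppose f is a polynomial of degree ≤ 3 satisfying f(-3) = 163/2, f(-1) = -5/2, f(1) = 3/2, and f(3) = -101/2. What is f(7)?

Write f(s) = as^3 + bs^2 + cs + d. Substituting each data point gives a linear system:
  -27a + 9b - 3c + d = 163/2
  -a + b - c + d = -5/2
  a + b + c + d = 3/2
  27a + 9b + 3c + d = -101/2
Solving the system yields a = -3, b = 2, c = 5, d = -5/2.
So f(s) = -3s^3 + 2s^2 + 5s - 5/2.
Then f(7) = -1797/2.

-1797/2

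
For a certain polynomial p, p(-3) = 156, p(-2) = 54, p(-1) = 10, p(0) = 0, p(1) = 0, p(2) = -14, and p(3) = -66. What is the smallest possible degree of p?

3

Forward differences of the values at x = -3, -2, -1, 0, 1, 2, 3:
  p  : 156  54  10  0  0  -14  -66
  Δ  : -102  -44  -10  0  -14  -52
  Δ^2: 58  34  10  -14  -38
  Δ^3: -24  -24  -24  -24
  Δ^4: 0  0  0
  Δ^5: 0  0
  Δ^6: 0
The third differences are constant (-24) and nonzero, while all higher differences vanish, so the minimal degree is 3.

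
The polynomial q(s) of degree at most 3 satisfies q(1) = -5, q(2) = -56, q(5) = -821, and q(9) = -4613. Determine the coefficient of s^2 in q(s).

Write q(s) = as^3 + bs^2 + cs + d. Substituting each data point gives a linear system:
  a + b + c + d = -5
  8a + 4b + 2c + d = -56
  125a + 25b + 5c + d = -821
  729a + 81b + 9c + d = -4613
Solving the system yields a = -6, b = -3, c = 0, d = 4.
So q(s) = -6s^3 - 3s^2 + 4.
The coefficient of s^2 is -3.

-3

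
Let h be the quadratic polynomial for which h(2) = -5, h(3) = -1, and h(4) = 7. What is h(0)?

Write h(x) = ax^2 + bx + c. Substituting each data point gives a linear system:
  4a + 2b + c = -5
  9a + 3b + c = -1
  16a + 4b + c = 7
Solving the system yields a = 2, b = -6, c = -1.
So h(x) = 2x² - 6x - 1.
Then h(0) = -1.

-1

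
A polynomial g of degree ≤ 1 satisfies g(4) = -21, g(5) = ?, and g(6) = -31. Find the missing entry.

The 2 known points determine the degree-1 polynomial uniquely.
Write g(x) = ax + b. Substituting each data point gives a linear system:
  4a + b = -21
  6a + b = -31
Solving the system yields a = -5, b = -1.
So g(x) = -5x - 1.
Then g(5) = -26.

-26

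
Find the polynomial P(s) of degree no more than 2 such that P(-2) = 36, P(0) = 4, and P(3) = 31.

Using the Lagrange interpolation formula with nodes -2, 0, 3:
  L_0(s) = s(s - 3) / 10
  L_1(s) = (s + 2)(s - 3) / -6
  L_2(s) = (s + 2)s / 15
Then P(s) = 36·L_0(s) + 4·L_1(s) + 31·L_2(s).
Expanding and collecting terms gives P(s) = 5s² - 6s + 4.
Check: P(3) = 31. ✓

P(s) = 5s^2 - 6s + 4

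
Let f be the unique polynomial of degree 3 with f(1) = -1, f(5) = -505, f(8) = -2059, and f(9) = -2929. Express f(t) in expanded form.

Write f(t) = at^3 + bt^2 + ct + d. Substituting each data point gives a linear system:
  a + b + c + d = -1
  125a + 25b + 5c + d = -505
  512a + 64b + 8c + d = -2059
  729a + 81b + 9c + d = -2929
Solving the system yields a = -4, b = 0, c = -2, d = 5.
So f(t) = -4t³ - 2t + 5.
Check: f(1) = -1. ✓

f(t) = -4t^3 - 2t + 5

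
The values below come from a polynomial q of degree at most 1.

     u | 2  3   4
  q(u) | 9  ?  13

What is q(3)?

11

On equispaced nodes a degree-1 polynomial has vanishing second forward difference, so
  q(2) - 2·q(3) + q(4) = 0.
Substituting the known values and solving for q(3):
  -2·q(3) = -22
  q(3) = 11.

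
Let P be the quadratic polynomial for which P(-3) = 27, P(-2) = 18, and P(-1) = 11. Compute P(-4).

Write P(t) = at^2 + bt + c. Substituting each data point gives a linear system:
  9a - 3b + c = 27
  4a - 2b + c = 18
  a - b + c = 11
Solving the system yields a = 1, b = -4, c = 6.
So P(t) = t^2 - 4t + 6.
Then P(-4) = 38.

38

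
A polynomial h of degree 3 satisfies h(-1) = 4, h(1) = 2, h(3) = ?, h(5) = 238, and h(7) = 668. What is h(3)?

48

On equispaced nodes a degree-3 polynomial has vanishing fourth forward difference, so
  h(-1) - 4·h(1) + 6·h(3) - 4·h(5) + h(7) = 0.
Substituting the known values and solving for h(3):
  6·h(3) = 288
  h(3) = 48.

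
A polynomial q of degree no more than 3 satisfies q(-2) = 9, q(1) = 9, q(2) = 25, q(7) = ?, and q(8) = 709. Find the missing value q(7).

The 4 known points determine the degree-3 polynomial uniquely.
Write q(n) = an^3 + bn^2 + cn + d. Substituting each data point gives a linear system:
  -8a + 4b - 2c + d = 9
  a + b + c + d = 9
  8a + 4b + 2c + d = 25
  512a + 64b + 8c + d = 709
Solving the system yields a = 1, b = 3, c = 0, d = 5.
So q(n) = n³ + 3n² + 5.
Then q(7) = 495.

495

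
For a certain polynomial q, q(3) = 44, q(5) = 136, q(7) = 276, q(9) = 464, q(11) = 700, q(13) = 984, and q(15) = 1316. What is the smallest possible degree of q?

2

Forward differences of the values at s = 3, 5, 7, 9, 11, 13, 15:
  q  : 44  136  276  464  700  984  1316
  Δ  : 92  140  188  236  284  332
  Δ^2: 48  48  48  48  48
  Δ^3: 0  0  0  0
  Δ^4: 0  0  0
  Δ^5: 0  0
  Δ^6: 0
The second differences are constant (48) and nonzero, while all higher differences vanish, so the minimal degree is 2.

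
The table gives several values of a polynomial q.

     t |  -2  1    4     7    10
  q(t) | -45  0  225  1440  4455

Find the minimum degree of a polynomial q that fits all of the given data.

3

Forward differences of the values at t = -2, 1, 4, 7, 10:
  q  : -45  0  225  1440  4455
  Δ  : 45  225  1215  3015
  Δ^2: 180  990  1800
  Δ^3: 810  810
  Δ^4: 0
The third differences are constant (810) and nonzero, while all higher differences vanish, so the minimal degree is 3.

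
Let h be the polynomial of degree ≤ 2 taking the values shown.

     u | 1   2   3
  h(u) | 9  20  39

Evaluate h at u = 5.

Using the Lagrange interpolation formula with nodes 1, 2, 3:
  L_0(u) = (u - 2)(u - 3) / 2
  L_1(u) = (u - 1)(u - 3) / -1
  L_2(u) = (u - 1)(u - 2) / 2
Then h(u) = 9·L_0(u) + 20·L_1(u) + 39·L_2(u).
Expanding and collecting terms gives h(u) = 4u² - u + 6.
Evaluating at u = 5: h(5) = 101.

101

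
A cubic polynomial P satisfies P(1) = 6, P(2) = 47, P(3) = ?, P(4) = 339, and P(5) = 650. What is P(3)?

On equispaced nodes a degree-3 polynomial has vanishing fourth forward difference, so
  P(1) - 4·P(2) + 6·P(3) - 4·P(4) + P(5) = 0.
Substituting the known values and solving for P(3):
  6·P(3) = 888
  P(3) = 148.

148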